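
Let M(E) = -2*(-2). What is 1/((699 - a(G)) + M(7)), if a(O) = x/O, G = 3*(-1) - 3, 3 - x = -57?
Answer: 1/713 ≈ 0.0014025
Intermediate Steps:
x = 60 (x = 3 - 1*(-57) = 3 + 57 = 60)
G = -6 (G = -3 - 3 = -6)
M(E) = 4
a(O) = 60/O
1/((699 - a(G)) + M(7)) = 1/((699 - 60/(-6)) + 4) = 1/((699 - 60*(-1)/6) + 4) = 1/((699 - 1*(-10)) + 4) = 1/((699 + 10) + 4) = 1/(709 + 4) = 1/713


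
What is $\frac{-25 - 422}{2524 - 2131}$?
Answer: $- \frac{149}{131} \approx -1.1374$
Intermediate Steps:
$\frac{-25 - 422}{2524 - 2131} = - \frac{447}{393} = \left(-447\right) \frac{1}{393} = - \frac{149}{131}$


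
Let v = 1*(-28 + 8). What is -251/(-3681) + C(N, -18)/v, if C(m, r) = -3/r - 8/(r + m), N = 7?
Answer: 38047/1619640 ≈ 0.023491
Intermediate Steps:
v = -20 (v = 1*(-20) = -20)
C(m, r) = -8/(m + r) - 3/r (C(m, r) = -3/r - 8/(m + r) = -8/(m + r) - 3/r)
-251/(-3681) + C(N, -18)/v = -251/(-3681) + ((-11*(-18) - 3*7)/((-18)*(7 - 18)))/(-20) = -251*(-1/3681) - 1/18*(198 - 21)/(-11)*(-1/20) = 251/3681 - 1/18*(-1/11)*177*(-1/20) = 251/3681 + (59/66)*(-1/20) = 251/3681 - 59/1320 = 38047/1619640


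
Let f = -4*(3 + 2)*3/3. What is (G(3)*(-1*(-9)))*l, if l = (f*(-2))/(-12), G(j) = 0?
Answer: 0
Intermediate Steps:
f = -20 (f = -20*3*(⅓) = -20 ≈ -20.000)
l = -10/3 (l = -20*(-2)/(-12) = 40*(-1/12) = -10/3 ≈ -3.3333)
(G(3)*(-1*(-9)))*l = (0*(-1*(-9)))*(-10/3) = (0*9)*(-10/3) = 0*(-10/3) = 0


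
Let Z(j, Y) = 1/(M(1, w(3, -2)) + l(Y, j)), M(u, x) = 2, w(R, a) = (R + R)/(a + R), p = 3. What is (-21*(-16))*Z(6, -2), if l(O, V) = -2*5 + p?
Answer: -336/5 ≈ -67.200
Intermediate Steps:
w(R, a) = 2*R/(R + a) (w(R, a) = (2*R)/(R + a) = 2*R/(R + a))
l(O, V) = -7 (l(O, V) = -2*5 + 3 = -10 + 3 = -7)
Z(j, Y) = -1/5 (Z(j, Y) = 1/(2 - 7) = 1/(-5) = -1/5)
(-21*(-16))*Z(6, -2) = -21*(-16)*(-1/5) = 336*(-1/5) = -336/5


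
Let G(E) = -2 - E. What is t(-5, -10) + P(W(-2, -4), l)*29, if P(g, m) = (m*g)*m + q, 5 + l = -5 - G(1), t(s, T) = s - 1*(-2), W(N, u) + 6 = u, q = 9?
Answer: -13952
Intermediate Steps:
W(N, u) = -6 + u
t(s, T) = 2 + s (t(s, T) = s + 2 = 2 + s)
l = -7 (l = -5 + (-5 - (-2 - 1*1)) = -5 + (-5 - (-2 - 1)) = -5 + (-5 - 1*(-3)) = -5 + (-5 + 3) = -5 - 2 = -7)
P(g, m) = 9 + g*m**2 (P(g, m) = (m*g)*m + 9 = (g*m)*m + 9 = g*m**2 + 9 = 9 + g*m**2)
t(-5, -10) + P(W(-2, -4), l)*29 = (2 - 5) + (9 + (-6 - 4)*(-7)**2)*29 = -3 + (9 - 10*49)*29 = -3 + (9 - 490)*29 = -3 - 481*29 = -3 - 13949 = -13952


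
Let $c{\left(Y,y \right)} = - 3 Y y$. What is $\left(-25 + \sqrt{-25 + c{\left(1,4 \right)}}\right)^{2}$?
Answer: $\left(25 - i \sqrt{37}\right)^{2} \approx 588.0 - 304.14 i$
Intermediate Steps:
$c{\left(Y,y \right)} = - 3 Y y$
$\left(-25 + \sqrt{-25 + c{\left(1,4 \right)}}\right)^{2} = \left(-25 + \sqrt{-25 - 3 \cdot 4}\right)^{2} = \left(-25 + \sqrt{-25 - 12}\right)^{2} = \left(-25 + \sqrt{-37}\right)^{2} = \left(-25 + i \sqrt{37}\right)^{2}$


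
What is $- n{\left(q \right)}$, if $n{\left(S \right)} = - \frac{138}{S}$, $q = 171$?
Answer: $\frac{46}{57} \approx 0.80702$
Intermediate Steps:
$- n{\left(q \right)} = - \frac{-138}{171} = \left(-1\right) \left(- \frac{46}{57}\right) = \frac{46}{57}$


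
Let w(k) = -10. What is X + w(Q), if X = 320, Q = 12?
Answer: 310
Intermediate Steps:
X + w(Q) = 320 - 10 = 310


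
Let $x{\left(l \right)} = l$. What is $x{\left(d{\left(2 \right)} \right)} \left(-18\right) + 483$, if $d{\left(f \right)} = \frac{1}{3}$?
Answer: $477$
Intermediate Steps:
$d{\left(f \right)} = \frac{1}{3}$
$x{\left(d{\left(2 \right)} \right)} \left(-18\right) + 483 = \frac{1}{3} \left(-18\right) + 483 = -6 + 483 = 477$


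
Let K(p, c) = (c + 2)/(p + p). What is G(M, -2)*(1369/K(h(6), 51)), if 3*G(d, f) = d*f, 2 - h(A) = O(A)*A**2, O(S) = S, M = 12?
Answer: 4687456/53 ≈ 88443.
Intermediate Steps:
h(A) = 2 - A**3 (h(A) = 2 - A*A**2 = 2 - A**3)
K(p, c) = (2 + c)/(2*p) (K(p, c) = (2 + c)/((2*p)) = (2 + c)*(1/(2*p)) = (2 + c)/(2*p))
G(d, f) = d*f/3 (G(d, f) = (d*f)/3 = d*f/3)
G(M, -2)*(1369/K(h(6), 51)) = ((1/3)*12*(-2))*(1369/(((2 + 51)/(2*(2 - 1*6**3))))) = -10952/((1/2)*53/(2 - 1*216)) = -10952/((1/2)*53/(2 - 216)) = -10952/((1/2)*53/(-214)) = -10952/((1/2)*(-1/214)*53) = -10952/(-53/428) = -10952*(-428)/53 = -8*(-585932/53) = 4687456/53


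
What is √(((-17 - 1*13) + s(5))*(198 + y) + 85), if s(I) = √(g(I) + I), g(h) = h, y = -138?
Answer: √(-1715 + 60*√10) ≈ 39.055*I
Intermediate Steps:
s(I) = √2*√I (s(I) = √(I + I) = √(2*I) = √2*√I)
√(((-17 - 1*13) + s(5))*(198 + y) + 85) = √(((-17 - 1*13) + √2*√5)*(198 - 138) + 85) = √(((-17 - 13) + √10)*60 + 85) = √((-30 + √10)*60 + 85) = √((-1800 + 60*√10) + 85) = √(-1715 + 60*√10)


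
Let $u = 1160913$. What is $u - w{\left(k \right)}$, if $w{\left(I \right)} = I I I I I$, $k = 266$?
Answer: $-1331704307663$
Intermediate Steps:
$w{\left(I \right)} = I^{5}$ ($w{\left(I \right)} = I I^{2} I I = I I^{3} I = I^{4} I = I^{5}$)
$u - w{\left(k \right)} = 1160913 - 266^{5} = 1160913 - 1331705468576 = -1331704307663$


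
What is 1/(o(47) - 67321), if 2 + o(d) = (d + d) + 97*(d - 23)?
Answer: -1/64901 ≈ -1.5408e-5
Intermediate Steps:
o(d) = -2233 + 99*d (o(d) = -2 + ((d + d) + 97*(d - 23)) = -2 + (2*d + 97*(-23 + d)) = -2 + (2*d + (-2231 + 97*d)) = -2 + (-2231 + 99*d) = -2233 + 99*d)
1/(o(47) - 67321) = 1/((-2233 + 99*47) - 67321) = 1/((-2233 + 4653) - 67321) = 1/(2420 - 67321) = 1/(-64901) = -1/64901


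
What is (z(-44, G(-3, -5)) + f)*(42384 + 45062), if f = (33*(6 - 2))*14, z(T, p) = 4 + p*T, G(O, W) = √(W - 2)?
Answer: 161949992 - 3847624*I*√7 ≈ 1.6195e+8 - 1.018e+7*I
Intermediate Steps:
G(O, W) = √(-2 + W)
z(T, p) = 4 + T*p
f = 1848 (f = (33*4)*14 = 132*14 = 1848)
(z(-44, G(-3, -5)) + f)*(42384 + 45062) = ((4 - 44*√(-2 - 5)) + 1848)*(42384 + 45062) = ((4 - 44*I*√7) + 1848)*87446 = (1852 - 44*I*√7)*87446 = 161949992 - 3847624*I*√7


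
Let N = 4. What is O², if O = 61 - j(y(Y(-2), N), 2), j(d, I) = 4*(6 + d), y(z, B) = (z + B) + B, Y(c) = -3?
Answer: 289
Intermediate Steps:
y(z, B) = z + 2*B (y(z, B) = (B + z) + B = z + 2*B)
j(d, I) = 24 + 4*d
O = 17 (O = 61 - (24 + 4*(-3 + 2*4)) = 61 - (24 + 4*(-3 + 8)) = 61 - (24 + 4*5) = 61 - (24 + 20) = 61 - 1*44 = 61 - 44 = 17)
O² = 17² = 289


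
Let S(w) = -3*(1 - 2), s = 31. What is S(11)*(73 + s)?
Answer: 312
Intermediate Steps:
S(w) = 3 (S(w) = -3*(-1) = 3)
S(11)*(73 + s) = 3*(73 + 31) = 3*104 = 312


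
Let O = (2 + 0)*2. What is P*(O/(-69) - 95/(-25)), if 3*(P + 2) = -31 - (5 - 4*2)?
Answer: -43894/1035 ≈ -42.410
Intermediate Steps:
O = 4 (O = 2*2 = 4)
P = -34/3 (P = -2 + (-31 - (5 - 4*2))/3 = -2 + (-31 - (5 - 8))/3 = -2 + (-31 - 1*(-3))/3 = -2 + (-31 + 3)/3 = -2 + (⅓)*(-28) = -2 - 28/3 = -34/3 ≈ -11.333)
P*(O/(-69) - 95/(-25)) = -34*(4/(-69) - 95/(-25))/3 = -34*(4*(-1/69) - 95*(-1/25))/3 = -34*(-4/69 + 19/5)/3 = -34/3*1291/345 = -43894/1035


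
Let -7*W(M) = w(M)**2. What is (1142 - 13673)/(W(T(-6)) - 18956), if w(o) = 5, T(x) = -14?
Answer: 29239/44239 ≈ 0.66093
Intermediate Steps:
W(M) = -25/7 (W(M) = -1/7*5**2 = -1/7*25 = -25/7)
(1142 - 13673)/(W(T(-6)) - 18956) = (1142 - 13673)/(-25/7 - 18956) = -12531/(-132717/7) = -12531*(-7/132717) = 29239/44239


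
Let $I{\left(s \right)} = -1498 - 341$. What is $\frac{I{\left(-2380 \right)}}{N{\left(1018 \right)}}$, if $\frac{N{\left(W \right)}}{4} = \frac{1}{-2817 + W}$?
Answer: $\frac{3308361}{4} \approx 8.2709 \cdot 10^{5}$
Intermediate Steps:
$I{\left(s \right)} = -1839$ ($I{\left(s \right)} = -1498 - 341 = -1839$)
$N{\left(W \right)} = \frac{4}{-2817 + W}$
$\frac{I{\left(-2380 \right)}}{N{\left(1018 \right)}} = - \frac{1839}{4 \frac{1}{-2817 + 1018}} = - \frac{1839}{4 \frac{1}{-1799}} = - \frac{1839}{4 \left(- \frac{1}{1799}\right)} = - \frac{1839}{- \frac{4}{1799}} = \left(-1839\right) \left(- \frac{1799}{4}\right) = \frac{3308361}{4}$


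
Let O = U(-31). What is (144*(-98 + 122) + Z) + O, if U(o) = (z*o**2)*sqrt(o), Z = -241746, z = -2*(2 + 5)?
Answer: -238290 - 13454*I*sqrt(31) ≈ -2.3829e+5 - 74909.0*I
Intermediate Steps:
z = -14 (z = -2*7 = -14)
U(o) = -14*o**(5/2) (U(o) = (-14*o**2)*sqrt(o) = -14*o**(5/2))
O = -13454*I*sqrt(31) ≈ -74909.0*I
(144*(-98 + 122) + Z) + O = (144*(-98 + 122) - 241746) - 13454*I*sqrt(31) = (144*24 - 241746) - 13454*I*sqrt(31) = (3456 - 241746) - 13454*I*sqrt(31) = -238290 - 13454*I*sqrt(31)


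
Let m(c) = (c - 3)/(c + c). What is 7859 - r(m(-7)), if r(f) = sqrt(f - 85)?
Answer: 7859 - I*sqrt(4130)/7 ≈ 7859.0 - 9.1807*I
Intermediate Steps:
m(c) = (-3 + c)/(2*c) (m(c) = (-3 + c)/((2*c)) = (-3 + c)*(1/(2*c)) = (-3 + c)/(2*c))
r(f) = sqrt(-85 + f)
7859 - r(m(-7)) = 7859 - sqrt(-85 + (1/2)*(-3 - 7)/(-7)) = 7859 - sqrt(-85 + (1/2)*(-1/7)*(-10)) = 7859 - sqrt(-85 + 5/7) = 7859 - sqrt(-590/7) = 7859 - I*sqrt(4130)/7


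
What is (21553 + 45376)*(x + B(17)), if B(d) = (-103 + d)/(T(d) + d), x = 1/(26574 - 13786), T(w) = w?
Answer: -2164826379/12788 ≈ -1.6929e+5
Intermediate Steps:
x = 1/12788 ≈ 7.8198e-5
B(d) = (-103 + d)/(2*d) (B(d) = (-103 + d)/(d + d) = (-103 + d)/((2*d)) = (-103 + d)*(1/(2*d)) = (-103 + d)/(2*d))
(21553 + 45376)*(x + B(17)) = (21553 + 45376)*(1/12788 + (1/2)*(-103 + 17)/17) = 66929*(1/12788 + (1/2)*(1/17)*(-86)) = 66929*(1/12788 - 43/17) = 66929*(-549867/217396) = -2164826379/12788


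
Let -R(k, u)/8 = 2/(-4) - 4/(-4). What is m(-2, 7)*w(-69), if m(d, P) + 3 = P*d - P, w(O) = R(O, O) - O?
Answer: -1560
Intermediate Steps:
R(k, u) = -4 (R(k, u) = -8*(2/(-4) - 4/(-4)) = -8*(2*(-¼) - 4*(-¼)) = -8*(-½ + 1) = -8*½ = -4)
w(O) = -4 - O
m(d, P) = -3 - P + P*d (m(d, P) = -3 + (P*d - P) = -3 + (-P + P*d) = -3 - P + P*d)
m(-2, 7)*w(-69) = (-3 - 1*7 + 7*(-2))*(-4 - 1*(-69)) = (-3 - 7 - 14)*(-4 + 69) = -24*65 = -1560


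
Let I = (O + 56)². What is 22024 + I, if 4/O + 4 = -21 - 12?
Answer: 34427480/1369 ≈ 25148.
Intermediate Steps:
O = -4/37 (O = 4/(-4 + (-21 - 12)) = 4/(-4 - 33) = 4/(-37) = 4*(-1/37) = -4/37 ≈ -0.10811)
I = 4276624/1369 (I = (-4/37 + 56)² = (2068/37)² = 4276624/1369 ≈ 3123.9)
22024 + I = 22024 + 4276624/1369 = 34427480/1369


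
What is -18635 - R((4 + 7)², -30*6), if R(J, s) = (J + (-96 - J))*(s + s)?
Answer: -53195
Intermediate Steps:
R(J, s) = -192*s
-18635 - R((4 + 7)², -30*6) = -18635 - (-192)*(-30*6) = -18635 - (-192)*(-180) = -18635 - 1*34560 = -18635 - 34560 = -53195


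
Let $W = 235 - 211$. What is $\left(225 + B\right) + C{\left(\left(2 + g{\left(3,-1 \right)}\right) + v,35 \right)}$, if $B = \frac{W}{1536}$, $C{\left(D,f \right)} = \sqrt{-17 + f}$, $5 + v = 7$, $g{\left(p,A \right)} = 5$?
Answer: $\frac{14401}{64} + 3 \sqrt{2} \approx 229.26$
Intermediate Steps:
$W = 24$ ($W = 235 - 211 = 24$)
$v = 2$ ($v = -5 + 7 = 2$)
$B = \frac{1}{64}$ ($B = \frac{24}{1536} = 24 \cdot \frac{1}{1536} = \frac{1}{64} \approx 0.015625$)
$\left(225 + B\right) + C{\left(\left(2 + g{\left(3,-1 \right)}\right) + v,35 \right)} = \left(225 + \frac{1}{64}\right) + \sqrt{-17 + 35} = \frac{14401}{64} + \sqrt{18} = \frac{14401}{64} + 3 \sqrt{2}$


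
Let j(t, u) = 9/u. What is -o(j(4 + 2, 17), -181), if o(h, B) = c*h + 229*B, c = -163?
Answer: 706100/17 ≈ 41535.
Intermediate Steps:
o(h, B) = -163*h + 229*B
-o(j(4 + 2, 17), -181) = -(-1467/17 + 229*(-181)) = -(-1467/17 - 41449) = -1*(-706100/17) = 706100/17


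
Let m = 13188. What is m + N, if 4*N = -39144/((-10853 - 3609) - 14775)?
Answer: 385587342/29237 ≈ 13188.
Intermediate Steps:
N = 9786/29237 (N = (-39144/((-10853 - 3609) - 14775))/4 = (-39144/(-14462 - 14775))/4 = (-39144/(-29237))/4 = (-39144*(-1/29237))/4 = (¼)*(39144/29237) = 9786/29237 ≈ 0.33471)
m + N = 13188 + 9786/29237 = 385587342/29237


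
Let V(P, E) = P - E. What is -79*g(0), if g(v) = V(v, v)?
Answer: 0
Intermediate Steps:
g(v) = 0 (g(v) = v - v = 0)
-79*g(0) = -79*0 = 0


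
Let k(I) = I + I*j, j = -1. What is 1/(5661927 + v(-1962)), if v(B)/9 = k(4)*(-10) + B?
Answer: 1/5644269 ≈ 1.7717e-7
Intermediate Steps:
k(I) = 0 (k(I) = I + I*(-1) = I - I = 0)
v(B) = 9*B (v(B) = 9*(0*(-10) + B) = 9*(0 + B) = 9*B)
1/(5661927 + v(-1962)) = 1/(5661927 + 9*(-1962)) = 1/(5661927 - 17658) = 1/5644269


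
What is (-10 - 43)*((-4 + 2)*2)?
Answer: 212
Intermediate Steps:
(-10 - 43)*((-4 + 2)*2) = -(-106)*2 = -53*(-4) = 212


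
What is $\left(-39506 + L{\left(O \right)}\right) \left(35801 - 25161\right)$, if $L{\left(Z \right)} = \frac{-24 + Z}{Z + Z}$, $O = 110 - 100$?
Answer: $-420351288$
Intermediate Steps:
$O = 10$ ($O = 110 - 100 = 10$)
$L{\left(Z \right)} = \frac{-24 + Z}{2 Z}$
$\left(-39506 + L{\left(O \right)}\right) \left(35801 - 25161\right) = \left(-39506 + \frac{-24 + 10}{2 \cdot 10}\right) \left(35801 - 25161\right) = \left(-39506 + \frac{1}{2} \cdot \frac{1}{10} \left(-14\right)\right) 10640 = \left(-39506 - \frac{7}{10}\right) 10640 = \left(- \frac{395067}{10}\right) 10640 = -420351288$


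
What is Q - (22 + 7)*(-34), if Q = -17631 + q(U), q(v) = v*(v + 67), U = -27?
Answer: -17725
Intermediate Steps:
q(v) = v*(67 + v)
Q = -18711 (Q = -17631 - 27*(67 - 27) = -17631 - 27*40 = -17631 - 1080 = -18711)
Q - (22 + 7)*(-34) = -18711 - (22 + 7)*(-34) = -18711 - 29*(-34) = -18711 - 1*(-986) = -18711 + 986 = -17725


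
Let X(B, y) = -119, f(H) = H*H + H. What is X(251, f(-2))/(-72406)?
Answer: 119/72406 ≈ 0.0016435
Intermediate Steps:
f(H) = H + H**2 (f(H) = H**2 + H = H + H**2)
X(251, f(-2))/(-72406) = -119/(-72406) = -119*(-1/72406) = 119/72406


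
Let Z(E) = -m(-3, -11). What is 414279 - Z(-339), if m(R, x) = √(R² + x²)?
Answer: 414279 + √130 ≈ 4.1429e+5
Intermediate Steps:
Z(E) = -√130 (Z(E) = -√((-3)² + (-11)²) = -√(9 + 121) = -√130)
414279 - Z(-339) = 414279 - (-1)*√130 = 414279 + √130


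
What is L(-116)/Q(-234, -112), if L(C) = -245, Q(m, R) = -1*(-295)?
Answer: -49/59 ≈ -0.83051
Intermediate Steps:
Q(m, R) = 295
L(-116)/Q(-234, -112) = -245/295 = -245*1/295 = -49/59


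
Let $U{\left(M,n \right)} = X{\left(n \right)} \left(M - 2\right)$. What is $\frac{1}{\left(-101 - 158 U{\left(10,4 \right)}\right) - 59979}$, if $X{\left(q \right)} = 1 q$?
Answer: $- \frac{1}{65136} \approx -1.5353 \cdot 10^{-5}$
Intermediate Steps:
$X{\left(q \right)} = q$
$U{\left(M,n \right)} = n \left(-2 + M\right)$ ($U{\left(M,n \right)} = n \left(M - 2\right) = n \left(-2 + M\right)$)
$\frac{1}{\left(-101 - 158 U{\left(10,4 \right)}\right) - 59979} = \frac{1}{\left(-101 - 158 \cdot 4 \left(-2 + 10\right)\right) - 59979} = \frac{1}{\left(-101 - 158 \cdot 4 \cdot 8\right) - 59979} = \frac{1}{\left(-101 - 5056\right) - 59979} = \frac{1}{-5157 - 59979} = \frac{1}{-65136} = - \frac{1}{65136}$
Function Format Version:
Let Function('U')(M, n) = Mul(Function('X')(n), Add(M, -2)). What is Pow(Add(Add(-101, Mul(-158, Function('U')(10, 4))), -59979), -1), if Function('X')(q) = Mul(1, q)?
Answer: Rational(-1, 65136) ≈ -1.5353e-5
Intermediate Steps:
Function('X')(q) = q
Function('U')(M, n) = Mul(n, Add(-2, M)) (Function('U')(M, n) = Mul(n, Add(M, -2)) = Mul(n, Add(-2, M)))
Pow(Add(Add(-101, Mul(-158, Function('U')(10, 4))), -59979), -1) = Pow(Add(Add(-101, Mul(-158, Mul(4, Add(-2, 10)))), -59979), -1) = Pow(Add(Add(-101, Mul(-158, Mul(4, 8))), -59979), -1) = Pow(Add(Add(-101, Mul(-158, 32)), -59979), -1) = Pow(Add(Add(-101, -5056), -59979), -1) = Pow(Add(-5157, -59979), -1) = Pow(-65136, -1) = Rational(-1, 65136)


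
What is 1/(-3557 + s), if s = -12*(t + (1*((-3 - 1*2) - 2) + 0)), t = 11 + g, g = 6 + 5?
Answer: -1/3737 ≈ -0.00026759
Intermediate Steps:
g = 11
t = 22 (t = 11 + 11 = 22)
s = -180 (s = -12*(22 + (1*((-3 - 1*2) - 2) + 0)) = -12*(22 + (1*((-3 - 2) - 2) + 0)) = -12*(22 + (1*(-5 - 2) + 0)) = -12*(22 + (1*(-7) + 0)) = -12*(22 + (-7 + 0)) = -12*(22 - 7) = -12*15 = -180)
1/(-3557 + s) = 1/(-3557 - 180) = 1/(-3737) = -1/3737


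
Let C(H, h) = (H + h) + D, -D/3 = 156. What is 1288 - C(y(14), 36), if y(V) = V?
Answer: 1706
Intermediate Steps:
D = -468 (D = -3*156 = -468)
C(H, h) = -468 + H + h (C(H, h) = (H + h) - 468 = -468 + H + h)
1288 - C(y(14), 36) = 1288 - (-468 + 14 + 36) = 1288 - 1*(-418) = 1288 + 418 = 1706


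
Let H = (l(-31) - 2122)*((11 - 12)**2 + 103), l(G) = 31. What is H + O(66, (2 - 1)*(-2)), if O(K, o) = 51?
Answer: -217413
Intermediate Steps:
H = -217464 (H = (31 - 2122)*((11 - 12)**2 + 103) = -2091*((-1)**2 + 103) = -2091*(1 + 103) = -2091*104 = -217464)
H + O(66, (2 - 1)*(-2)) = -217464 + 51 = -217413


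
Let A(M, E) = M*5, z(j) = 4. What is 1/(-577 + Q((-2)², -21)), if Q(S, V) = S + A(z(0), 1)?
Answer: -1/553 ≈ -0.0018083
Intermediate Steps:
A(M, E) = 5*M
Q(S, V) = 20 + S (Q(S, V) = S + 5*4 = S + 20 = 20 + S)
1/(-577 + Q((-2)², -21)) = 1/(-577 + (20 + (-2)²)) = 1/(-577 + (20 + 4)) = 1/(-577 + 24) = 1/(-553) = -1/553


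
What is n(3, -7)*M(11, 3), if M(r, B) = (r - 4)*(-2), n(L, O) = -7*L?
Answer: 294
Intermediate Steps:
M(r, B) = 8 - 2*r (M(r, B) = (-4 + r)*(-2) = 8 - 2*r)
n(3, -7)*M(11, 3) = (-7*3)*(8 - 2*11) = -21*(8 - 22) = -21*(-14) = 294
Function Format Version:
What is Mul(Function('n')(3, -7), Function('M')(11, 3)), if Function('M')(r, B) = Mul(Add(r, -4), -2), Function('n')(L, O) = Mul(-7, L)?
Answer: 294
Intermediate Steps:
Function('M')(r, B) = Add(8, Mul(-2, r)) (Function('M')(r, B) = Mul(Add(-4, r), -2) = Add(8, Mul(-2, r)))
Mul(Function('n')(3, -7), Function('M')(11, 3)) = Mul(Mul(-7, 3), Add(8, Mul(-2, 11))) = Mul(-21, Add(8, -22)) = Mul(-21, -14) = 294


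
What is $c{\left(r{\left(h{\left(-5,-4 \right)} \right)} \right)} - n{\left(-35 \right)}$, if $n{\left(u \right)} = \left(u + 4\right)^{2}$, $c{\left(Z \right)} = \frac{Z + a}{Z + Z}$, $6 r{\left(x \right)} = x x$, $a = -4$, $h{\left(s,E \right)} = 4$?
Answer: $- \frac{3845}{4} \approx -961.25$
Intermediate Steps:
$r{\left(x \right)} = \frac{x^{2}}{6}$ ($r{\left(x \right)} = \frac{x x}{6} = \frac{x^{2}}{6}$)
$c{\left(Z \right)} = \frac{-4 + Z}{2 Z}$ ($c{\left(Z \right)} = \frac{Z - 4}{Z + Z} = \frac{-4 + Z}{2 Z}$)
$n{\left(u \right)} = \left(4 + u\right)^{2}$
$c{\left(r{\left(h{\left(-5,-4 \right)} \right)} \right)} - n{\left(-35 \right)} = \frac{-4 + \frac{4^{2}}{6}}{2 \frac{4^{2}}{6}} - \left(4 - 35\right)^{2} = \frac{-4 + \frac{1}{6} \cdot 16}{2 \cdot \frac{1}{6} \cdot 16} - \left(-31\right)^{2} = \frac{-4 + \frac{8}{3}}{2 \cdot \frac{8}{3}} - 961 = \frac{1}{2} \cdot \frac{3}{8} \left(- \frac{4}{3}\right) - 961 = - \frac{1}{4} - 961 = - \frac{3845}{4}$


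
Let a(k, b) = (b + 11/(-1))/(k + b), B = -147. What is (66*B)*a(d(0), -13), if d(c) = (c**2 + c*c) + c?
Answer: -232848/13 ≈ -17911.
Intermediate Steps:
d(c) = c + 2*c**2 (d(c) = (c**2 + c**2) + c = 2*c**2 + c = c + 2*c**2)
a(k, b) = (-11 + b)/(b + k) (a(k, b) = (b + 11*(-1))/(b + k) = (b - 11)/(b + k) = (-11 + b)/(b + k))
(66*B)*a(d(0), -13) = (66*(-147))*((-11 - 13)/(-13 + 0*(1 + 2*0))) = -9702*(-24)/(-13 + 0*(1 + 0)) = -9702*(-24)/(-13 + 0*1) = -9702*(-24)/(-13 + 0) = -9702*(-24)/(-13) = -(-9702)*(-24)/13 = -9702*24/13 = -232848/13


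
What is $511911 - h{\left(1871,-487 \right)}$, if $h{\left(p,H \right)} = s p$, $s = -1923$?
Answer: $4109844$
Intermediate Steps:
$h{\left(p,H \right)} = - 1923 p$
$511911 - h{\left(1871,-487 \right)} = 511911 - \left(-1923\right) 1871 = 511911 - -3597933 = 511911 + 3597933 = 4109844$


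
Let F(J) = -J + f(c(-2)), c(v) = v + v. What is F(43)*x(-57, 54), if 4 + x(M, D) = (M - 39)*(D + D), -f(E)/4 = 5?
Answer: 653436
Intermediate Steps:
c(v) = 2*v
f(E) = -20 (f(E) = -4*5 = -20)
x(M, D) = -4 + 2*D*(-39 + M) (x(M, D) = -4 + (M - 39)*(D + D) = -4 + (-39 + M)*(2*D) = -4 + 2*D*(-39 + M))
F(J) = -20 - J (F(J) = -J - 20 = -20 - J)
F(43)*x(-57, 54) = (-20 - 1*43)*(-4 - 78*54 + 2*54*(-57)) = (-20 - 43)*(-4 - 4212 - 6156) = -63*(-10372) = 653436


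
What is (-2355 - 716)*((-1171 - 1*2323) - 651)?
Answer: 12729295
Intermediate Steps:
(-2355 - 716)*((-1171 - 1*2323) - 651) = -3071*((-1171 - 2323) - 651) = -3071*(-3494 - 651) = -3071*(-4145) = 12729295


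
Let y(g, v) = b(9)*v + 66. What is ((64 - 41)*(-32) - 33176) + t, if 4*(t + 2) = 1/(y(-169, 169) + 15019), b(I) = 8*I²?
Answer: -16902330631/498388 ≈ -33914.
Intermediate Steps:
y(g, v) = 66 + 648*v (y(g, v) = (8*9²)*v + 66 = (8*81)*v + 66 = 648*v + 66 = 66 + 648*v)
t = -996775/498388 (t = -2 + 1/(4*((66 + 648*169) + 15019)) = -2 + 1/(4*((66 + 109512) + 15019)) = -2 + 1/(4*(109578 + 15019)) = -2 + (¼)/124597 = -2 + (¼)*(1/124597) = -2 + 1/498388 = -996775/498388 ≈ -2.0000)
((64 - 41)*(-32) - 33176) + t = ((64 - 41)*(-32) - 33176) - 996775/498388 = (23*(-32) - 33176) - 996775/498388 = (-736 - 33176) - 996775/498388 = -33912 - 996775/498388 = -16902330631/498388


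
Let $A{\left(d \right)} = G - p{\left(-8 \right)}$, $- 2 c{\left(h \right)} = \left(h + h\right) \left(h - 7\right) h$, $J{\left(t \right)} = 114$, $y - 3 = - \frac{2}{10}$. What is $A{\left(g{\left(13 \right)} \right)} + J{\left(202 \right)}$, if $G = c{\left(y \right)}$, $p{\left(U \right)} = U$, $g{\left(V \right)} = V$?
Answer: $\frac{19366}{125} \approx 154.93$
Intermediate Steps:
$y = \frac{14}{5}$ ($y = 3 - \frac{2}{10} = 3 - \frac{1}{5} = \frac{14}{5} \approx 2.8$)
$c{\left(h \right)} = - h^{2} \left(-7 + h\right)$ ($c{\left(h \right)} = - \frac{\left(h + h\right) \left(h - 7\right) h}{2} = - \frac{2 h \left(-7 + h\right) h}{2} = - \frac{2 h^{2} \left(-7 + h\right)}{2} = - h^{2} \left(-7 + h\right)$)
$G = \frac{4116}{125}$ ($G = \left(\frac{14}{5}\right)^{2} \left(7 - \frac{14}{5}\right) = \frac{196 \left(7 - \frac{14}{5}\right)}{25} = \frac{196}{25} \cdot \frac{21}{5} = \frac{4116}{125} \approx 32.928$)
$A{\left(d \right)} = \frac{5116}{125}$ ($A{\left(d \right)} = \frac{4116}{125} - -8 = \frac{4116}{125} + 8 = \frac{5116}{125}$)
$A{\left(g{\left(13 \right)} \right)} + J{\left(202 \right)} = \frac{5116}{125} + 114 = \frac{19366}{125}$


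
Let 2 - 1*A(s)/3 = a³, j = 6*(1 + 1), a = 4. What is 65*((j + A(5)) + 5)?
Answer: -10985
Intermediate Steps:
j = 12 (j = 6*2 = 12)
A(s) = -186 (A(s) = 6 - 3*4³ = 6 - 3*64 = 6 - 192 = -186)
65*((j + A(5)) + 5) = 65*((12 - 186) + 5) = 65*(-174 + 5) = 65*(-169) = -10985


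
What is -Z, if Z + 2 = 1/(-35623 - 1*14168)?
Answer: 99583/49791 ≈ 2.0000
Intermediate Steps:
Z = -99583/49791 (Z = -2 + 1/(-35623 - 1*14168) = -2 + 1/(-35623 - 14168) = -2 + 1/(-49791) = -2 - 1/49791 = -99583/49791 ≈ -2.0000)
-Z = -1*(-99583/49791) = 99583/49791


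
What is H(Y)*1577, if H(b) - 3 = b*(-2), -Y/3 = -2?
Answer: -14193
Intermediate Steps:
Y = 6 (Y = -3*(-2) = 6)
H(b) = 3 - 2*b (H(b) = 3 + b*(-2) = 3 - 2*b)
H(Y)*1577 = (3 - 2*6)*1577 = (3 - 12)*1577 = -9*1577 = -14193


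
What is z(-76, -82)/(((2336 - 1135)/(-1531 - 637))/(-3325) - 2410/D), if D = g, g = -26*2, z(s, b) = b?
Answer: -7684367600/4343197113 ≈ -1.7693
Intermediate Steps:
g = -52
D = -52
z(-76, -82)/(((2336 - 1135)/(-1531 - 637))/(-3325) - 2410/D) = -82/(((2336 - 1135)/(-1531 - 637))/(-3325) - 2410/(-52)) = -82/((1201/(-2168))*(-1/3325) - 2410*(-1/52)) = -82/((1201*(-1/2168))*(-1/3325) + 1205/26) = -82/(-1201/2168*(-1/3325) + 1205/26) = -82/(1201/7208600 + 1205/26) = -82/4343197113/93711800 = -82*93711800/4343197113 = -7684367600/4343197113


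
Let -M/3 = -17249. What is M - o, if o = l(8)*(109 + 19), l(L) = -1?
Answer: 51875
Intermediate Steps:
o = -128 (o = -(109 + 19) = -1*128 = -128)
M = 51747 (M = -3*(-17249) = 51747)
M - o = 51747 - 1*(-128) = 51747 + 128 = 51875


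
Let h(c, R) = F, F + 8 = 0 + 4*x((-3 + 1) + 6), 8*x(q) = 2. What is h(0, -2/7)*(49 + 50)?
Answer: -693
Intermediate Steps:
x(q) = ¼ (x(q) = (⅛)*2 = ¼)
F = -7 (F = -8 + (0 + 4*(¼)) = -8 + (0 + 1) = -8 + 1 = -7)
h(c, R) = -7
h(0, -2/7)*(49 + 50) = -7*(49 + 50) = -7*99 = -693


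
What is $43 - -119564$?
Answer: $119607$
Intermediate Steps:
$43 - -119564 = 43 + 119564 = 119607$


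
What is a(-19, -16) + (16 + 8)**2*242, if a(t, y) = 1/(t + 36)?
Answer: 2369665/17 ≈ 1.3939e+5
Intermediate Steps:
a(t, y) = 1/(36 + t)
a(-19, -16) + (16 + 8)**2*242 = 1/(36 - 19) + (16 + 8)**2*242 = 1/17 + 24**2*242 = 1/17 + 576*242 = 1/17 + 139392 = 2369665/17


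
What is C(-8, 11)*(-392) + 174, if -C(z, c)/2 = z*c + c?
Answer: -60194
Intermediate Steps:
C(z, c) = -2*c - 2*c*z (C(z, c) = -2*(z*c + c) = -2*(c*z + c) = -2*(c + c*z) = -2*c - 2*c*z)
C(-8, 11)*(-392) + 174 = -2*11*(1 - 8)*(-392) + 174 = -2*11*(-7)*(-392) + 174 = 154*(-392) + 174 = -60368 + 174 = -60194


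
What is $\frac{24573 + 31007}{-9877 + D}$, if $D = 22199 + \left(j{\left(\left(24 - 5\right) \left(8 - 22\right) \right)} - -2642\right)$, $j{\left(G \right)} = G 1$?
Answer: $\frac{27790}{7349} \approx 3.7815$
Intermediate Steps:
$j{\left(G \right)} = G$
$D = 24575$ ($D = 22199 + \left(\left(24 - 5\right) \left(8 - 22\right) - -2642\right) = 22199 + \left(19 \left(-14\right) + 2642\right) = 22199 + \left(-266 + 2642\right) = 22199 + 2376 = 24575$)
$\frac{24573 + 31007}{-9877 + D} = \frac{24573 + 31007}{-9877 + 24575} = \frac{55580}{14698} = 55580 \cdot \frac{1}{14698} = \frac{27790}{7349}$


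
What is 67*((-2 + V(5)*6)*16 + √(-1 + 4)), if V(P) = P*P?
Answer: 158656 + 67*√3 ≈ 1.5877e+5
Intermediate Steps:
V(P) = P²
67*((-2 + V(5)*6)*16 + √(-1 + 4)) = 67*((-2 + 5²*6)*16 + √(-1 + 4)) = 67*((-2 + 25*6)*16 + √3) = 67*((-2 + 150)*16 + √3) = 67*(148*16 + √3) = 67*(2368 + √3) = 158656 + 67*√3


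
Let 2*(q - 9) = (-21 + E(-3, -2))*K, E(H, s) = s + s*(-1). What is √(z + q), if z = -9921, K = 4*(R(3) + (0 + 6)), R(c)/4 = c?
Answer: 2*I*√2667 ≈ 103.29*I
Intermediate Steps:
R(c) = 4*c
K = 72 (K = 4*(4*3 + (0 + 6)) = 4*(12 + 6) = 4*18 = 72)
E(H, s) = 0 (E(H, s) = s - s = 0)
q = -747 (q = 9 + ((-21 + 0)*72)/2 = 9 + (-21*72)/2 = 9 + (½)*(-1512) = 9 - 756 = -747)
√(z + q) = √(-9921 - 747) = √(-10668) = 2*I*√2667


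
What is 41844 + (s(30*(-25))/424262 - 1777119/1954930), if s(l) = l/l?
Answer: 8676191183948698/207350627915 ≈ 41843.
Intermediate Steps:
s(l) = 1
41844 + (s(30*(-25))/424262 - 1777119/1954930) = 41844 + (1/424262 - 1777119/1954930) = 41844 - 188490526562/207350627915 = 8676191183948698/207350627915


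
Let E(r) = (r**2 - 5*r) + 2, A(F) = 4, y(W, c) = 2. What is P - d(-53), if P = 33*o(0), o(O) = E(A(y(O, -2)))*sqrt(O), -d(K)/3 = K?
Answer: -159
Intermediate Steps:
E(r) = 2 + r**2 - 5*r
d(K) = -3*K
o(O) = -2*sqrt(O) (o(O) = (2 + 4**2 - 5*4)*sqrt(O) = (2 + 16 - 20)*sqrt(O) = -2*sqrt(O))
P = 0 (P = 33*(-2*sqrt(0)) = 33*(-2*0) = 33*0 = 0)
P - d(-53) = 0 - (-3)*(-53) = 0 - 1*159 = 0 - 159 = -159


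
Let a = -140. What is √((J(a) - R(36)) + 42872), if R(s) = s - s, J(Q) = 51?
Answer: √42923 ≈ 207.18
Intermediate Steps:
R(s) = 0
√((J(a) - R(36)) + 42872) = √((51 - 1*0) + 42872) = √((51 + 0) + 42872) = √(51 + 42872) = √42923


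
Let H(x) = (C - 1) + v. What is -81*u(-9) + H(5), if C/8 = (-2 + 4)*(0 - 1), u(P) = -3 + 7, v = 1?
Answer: -340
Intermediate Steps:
u(P) = 4
C = -16 (C = 8*((-2 + 4)*(0 - 1)) = 8*(2*(-1)) = 8*(-2) = -16)
H(x) = -16 (H(x) = (-16 - 1) + 1 = -17 + 1 = -16)
-81*u(-9) + H(5) = -81*4 - 16 = -324 - 16 = -340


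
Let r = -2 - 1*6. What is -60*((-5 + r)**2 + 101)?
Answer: -16200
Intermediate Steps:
r = -8 (r = -2 - 6 = -8)
-60*((-5 + r)**2 + 101) = -60*((-5 - 8)**2 + 101) = -60*((-13)**2 + 101) = -60*(169 + 101) = -60*270 = -16200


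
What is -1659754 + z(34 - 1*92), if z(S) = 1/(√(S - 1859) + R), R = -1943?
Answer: -6269166379107/3777166 - 3*I*√213/3777166 ≈ -1.6598e+6 - 1.1592e-5*I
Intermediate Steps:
z(S) = 1/(-1943 + √(-1859 + S)) (z(S) = 1/(√(S - 1859) - 1943) = 1/(√(-1859 + S) - 1943) = 1/(-1943 + √(-1859 + S)))
-1659754 + z(34 - 1*92) = -1659754 + 1/(-1943 + √(-1859 + (34 - 1*92))) = -1659754 + 1/(-1943 + √(-1859 + (34 - 92))) = -1659754 + 1/(-1943 + √(-1859 - 58)) = -1659754 + 1/(-1943 + √(-1917)) = -1659754 + 1/(-1943 + 3*I*√213)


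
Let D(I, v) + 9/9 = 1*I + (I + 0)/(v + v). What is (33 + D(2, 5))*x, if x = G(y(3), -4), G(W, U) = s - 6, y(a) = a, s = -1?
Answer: -1197/5 ≈ -239.40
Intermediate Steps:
G(W, U) = -7 (G(W, U) = -1 - 6 = -7)
x = -7
D(I, v) = -1 + I + I/(2*v) (D(I, v) = -1 + (1*I + (I + 0)/(v + v)) = -1 + (I + I/((2*v))) = -1 + (I + I*(1/(2*v))) = -1 + (I + I/(2*v)) = -1 + I + I/(2*v))
(33 + D(2, 5))*x = (33 + (-1 + 2 + (½)*2/5))*(-7) = (33 + (-1 + 2 + (½)*2*(⅕)))*(-7) = (33 + (-1 + 2 + ⅕))*(-7) = (33 + 6/5)*(-7) = (171/5)*(-7) = -1197/5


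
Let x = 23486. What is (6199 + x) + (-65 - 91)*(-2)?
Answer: 29997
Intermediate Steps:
(6199 + x) + (-65 - 91)*(-2) = (6199 + 23486) + (-65 - 91)*(-2) = 29685 - 156*(-2) = 29685 + 312 = 29997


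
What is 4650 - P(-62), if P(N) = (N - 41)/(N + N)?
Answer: 576497/124 ≈ 4649.2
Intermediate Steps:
P(N) = (-41 + N)/(2*N) (P(N) = (-41 + N)/((2*N)) = (-41 + N)*(1/(2*N)) = (-41 + N)/(2*N))
4650 - P(-62) = 4650 - (-41 - 62)/(2*(-62)) = 4650 - (-1)*(-103)/(2*62) = 4650 - 1*103/124 = 4650 - 103/124 = 576497/124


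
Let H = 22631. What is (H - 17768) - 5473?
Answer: -610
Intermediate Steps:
(H - 17768) - 5473 = (22631 - 17768) - 5473 = 4863 - 5473 = -610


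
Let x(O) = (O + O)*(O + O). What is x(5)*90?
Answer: 9000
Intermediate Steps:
x(O) = 4*O² (x(O) = (2*O)*(2*O) = 4*O²)
x(5)*90 = (4*5²)*90 = (4*25)*90 = 100*90 = 9000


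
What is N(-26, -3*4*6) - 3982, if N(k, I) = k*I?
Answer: -2110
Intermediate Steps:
N(k, I) = I*k
N(-26, -3*4*6) - 3982 = (-3*4*6)*(-26) - 3982 = -12*6*(-26) - 3982 = -72*(-26) - 3982 = 1872 - 3982 = -2110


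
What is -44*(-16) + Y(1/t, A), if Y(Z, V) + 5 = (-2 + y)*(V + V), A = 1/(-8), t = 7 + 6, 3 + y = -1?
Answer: 1401/2 ≈ 700.50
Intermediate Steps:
y = -4 (y = -3 - 1 = -4)
t = 13
A = -⅛ ≈ -0.12500
Y(Z, V) = -5 - 12*V (Y(Z, V) = -5 + (-2 - 4)*(V + V) = -5 - 12*V)
-44*(-16) + Y(1/t, A) = -44*(-16) + (-5 - 12*(-⅛)) = 704 + (-5 + 3/2) = 704 - 7/2 = 1401/2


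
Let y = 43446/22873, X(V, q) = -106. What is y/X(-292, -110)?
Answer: -21723/1212269 ≈ -0.017919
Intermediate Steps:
y = 43446/22873 (y = 43446*(1/22873) = 43446/22873 ≈ 1.8994)
y/X(-292, -110) = (43446/22873)/(-106) = (43446/22873)*(-1/106) = -21723/1212269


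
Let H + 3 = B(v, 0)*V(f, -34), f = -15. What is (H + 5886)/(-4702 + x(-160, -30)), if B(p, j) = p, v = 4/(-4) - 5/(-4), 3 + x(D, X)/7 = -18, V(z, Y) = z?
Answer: -1809/1492 ≈ -1.2125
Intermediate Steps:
x(D, X) = -147 (x(D, X) = -21 + 7*(-18) = -21 - 126 = -147)
v = ¼ (v = 4*(-¼) - 5*(-¼) = -1 + 5/4 = ¼ ≈ 0.25000)
H = -27/4 (H = -3 + (¼)*(-15) = -3 - 15/4 = -27/4 ≈ -6.7500)
(H + 5886)/(-4702 + x(-160, -30)) = (-27/4 + 5886)/(-4702 - 147) = (23517/4)/(-4849) = (23517/4)*(-1/4849) = -1809/1492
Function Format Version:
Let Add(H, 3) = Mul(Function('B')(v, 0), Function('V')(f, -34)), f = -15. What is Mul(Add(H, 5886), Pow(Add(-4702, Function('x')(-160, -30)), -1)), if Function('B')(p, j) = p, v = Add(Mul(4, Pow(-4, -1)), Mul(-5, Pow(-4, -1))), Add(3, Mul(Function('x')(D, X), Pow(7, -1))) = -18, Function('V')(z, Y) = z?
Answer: Rational(-1809, 1492) ≈ -1.2125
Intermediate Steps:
Function('x')(D, X) = -147 (Function('x')(D, X) = Add(-21, Mul(7, -18)) = Add(-21, -126) = -147)
v = Rational(1, 4) (v = Add(Mul(4, Rational(-1, 4)), Mul(-5, Rational(-1, 4))) = Add(-1, Rational(5, 4)) = Rational(1, 4) ≈ 0.25000)
H = Rational(-27, 4) (H = Add(-3, Mul(Rational(1, 4), -15)) = Add(-3, Rational(-15, 4)) = Rational(-27, 4) ≈ -6.7500)
Mul(Add(H, 5886), Pow(Add(-4702, Function('x')(-160, -30)), -1)) = Mul(Add(Rational(-27, 4), 5886), Pow(Add(-4702, -147), -1)) = Mul(Rational(23517, 4), Pow(-4849, -1)) = Mul(Rational(23517, 4), Rational(-1, 4849)) = Rational(-1809, 1492)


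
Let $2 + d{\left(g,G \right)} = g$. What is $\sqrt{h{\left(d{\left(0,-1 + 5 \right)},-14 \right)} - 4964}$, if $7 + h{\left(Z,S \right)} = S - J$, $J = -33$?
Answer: $2 i \sqrt{1238} \approx 70.37 i$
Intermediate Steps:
$d{\left(g,G \right)} = -2 + g$
$h{\left(Z,S \right)} = 26 + S$ ($h{\left(Z,S \right)} = -7 + \left(S - -33\right) = -7 + \left(S + 33\right) = -7 + \left(33 + S\right) = 26 + S$)
$\sqrt{h{\left(d{\left(0,-1 + 5 \right)},-14 \right)} - 4964} = \sqrt{\left(26 - 14\right) - 4964} = \sqrt{12 - 4964} = \sqrt{-4952} = 2 i \sqrt{1238}$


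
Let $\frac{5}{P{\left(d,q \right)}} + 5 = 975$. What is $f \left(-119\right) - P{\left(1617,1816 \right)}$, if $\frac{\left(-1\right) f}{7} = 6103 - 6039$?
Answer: $\frac{10342527}{194} \approx 53312.0$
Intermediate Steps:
$P{\left(d,q \right)} = \frac{1}{194}$ ($P{\left(d,q \right)} = \frac{5}{-5 + 975} = \frac{5}{970} = 5 \cdot \frac{1}{970} = \frac{1}{194}$)
$f = -448$ ($f = - 7 \left(6103 - 6039\right) = \left(-7\right) 64 = -448$)
$f \left(-119\right) - P{\left(1617,1816 \right)} = \left(-448\right) \left(-119\right) - \frac{1}{194} = 53312 - \frac{1}{194} = \frac{10342527}{194}$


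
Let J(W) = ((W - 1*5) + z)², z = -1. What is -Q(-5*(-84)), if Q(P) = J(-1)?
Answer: -49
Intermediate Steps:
J(W) = (-6 + W)² (J(W) = ((W - 1*5) - 1)² = ((W - 5) - 1)² = ((-5 + W) - 1)² = (-6 + W)²)
Q(P) = 49 (Q(P) = (-6 - 1)² = (-7)² = 49)
-Q(-5*(-84)) = -1*49 = -49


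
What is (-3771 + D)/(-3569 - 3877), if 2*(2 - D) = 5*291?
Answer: 529/876 ≈ 0.60388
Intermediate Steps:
D = -1451/2 (D = 2 - 5*291/2 = 2 - ½*1455 = 2 - 1455/2 = -1451/2 ≈ -725.50)
(-3771 + D)/(-3569 - 3877) = (-3771 - 1451/2)/(-3569 - 3877) = -8993/2/(-7446) = -8993/2*(-1/7446) = 529/876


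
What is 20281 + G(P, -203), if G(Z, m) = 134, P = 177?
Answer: 20415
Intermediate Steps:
20281 + G(P, -203) = 20281 + 134 = 20415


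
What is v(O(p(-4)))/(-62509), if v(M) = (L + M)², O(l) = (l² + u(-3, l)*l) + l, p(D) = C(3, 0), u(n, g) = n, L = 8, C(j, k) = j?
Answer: -121/62509 ≈ -0.0019357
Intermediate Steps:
p(D) = 3
O(l) = l² - 2*l (O(l) = (l² - 3*l) + l = l² - 2*l)
v(M) = (8 + M)²
v(O(p(-4)))/(-62509) = (8 + 3*(-2 + 3))²/(-62509) = (8 + 3*1)²*(-1/62509) = (8 + 3)²*(-1/62509) = 11²*(-1/62509) = 121*(-1/62509) = -121/62509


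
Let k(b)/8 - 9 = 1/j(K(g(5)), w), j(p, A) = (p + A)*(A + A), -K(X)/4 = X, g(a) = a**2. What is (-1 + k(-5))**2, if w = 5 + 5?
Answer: 255168676/50625 ≈ 5040.4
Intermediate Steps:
w = 10
K(X) = -4*X
j(p, A) = 2*A*(A + p) (j(p, A) = (A + p)*(2*A) = 2*A*(A + p))
k(b) = 16199/225 (k(b) = 72 + 8/((2*10*(10 - 4*5**2))) = 72 + 8/((2*10*(10 - 4*25))) = 72 + 8/((2*10*(10 - 100))) = 72 + 8/((2*10*(-90))) = 72 + 8/(-1800) = 72 + 8*(-1/1800) = 72 - 1/225 = 16199/225)
(-1 + k(-5))**2 = (-1 + 16199/225)**2 = (15974/225)**2 = 255168676/50625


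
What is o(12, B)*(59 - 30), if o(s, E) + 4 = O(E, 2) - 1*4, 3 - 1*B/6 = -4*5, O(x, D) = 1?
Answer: -203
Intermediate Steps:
B = 138 (B = 18 - (-24)*5 = 18 - 6*(-20) = 18 + 120 = 138)
o(s, E) = -7 (o(s, E) = -4 + (1 - 1*4) = -4 + (1 - 4) = -4 - 3 = -7)
o(12, B)*(59 - 30) = -7*(59 - 30) = -7*29 = -203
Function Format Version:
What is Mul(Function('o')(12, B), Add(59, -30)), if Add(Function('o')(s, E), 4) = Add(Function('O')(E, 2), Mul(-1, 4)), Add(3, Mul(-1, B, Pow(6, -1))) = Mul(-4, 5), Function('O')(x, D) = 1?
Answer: -203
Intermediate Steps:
B = 138 (B = Add(18, Mul(-6, Mul(-4, 5))) = Add(18, Mul(-6, -20)) = Add(18, 120) = 138)
Function('o')(s, E) = -7 (Function('o')(s, E) = Add(-4, Add(1, Mul(-1, 4))) = Add(-4, Add(1, -4)) = Add(-4, -3) = -7)
Mul(Function('o')(12, B), Add(59, -30)) = Mul(-7, Add(59, -30)) = Mul(-7, 29) = -203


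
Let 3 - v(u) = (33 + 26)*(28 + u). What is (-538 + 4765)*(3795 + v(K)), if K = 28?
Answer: 2088138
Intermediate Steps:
v(u) = -1649 - 59*u (v(u) = 3 - (33 + 26)*(28 + u) = 3 - 59*(28 + u) = 3 - (1652 + 59*u) = 3 + (-1652 - 59*u) = -1649 - 59*u)
(-538 + 4765)*(3795 + v(K)) = (-538 + 4765)*(3795 + (-1649 - 59*28)) = 4227*(3795 + (-1649 - 1652)) = 4227*(3795 - 3301) = 4227*494 = 2088138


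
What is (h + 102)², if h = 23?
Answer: 15625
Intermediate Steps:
(h + 102)² = (23 + 102)² = 125² = 15625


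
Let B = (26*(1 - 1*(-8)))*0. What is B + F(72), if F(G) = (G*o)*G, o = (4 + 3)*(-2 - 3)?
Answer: -181440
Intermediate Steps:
o = -35 (o = 7*(-5) = -35)
F(G) = -35*G² (F(G) = (G*(-35))*G = (-35*G)*G = -35*G²)
B = 0 (B = (26*(1 + 8))*0 = (26*9)*0 = 234*0 = 0)
B + F(72) = 0 - 35*72² = 0 - 35*5184 = 0 - 181440 = -181440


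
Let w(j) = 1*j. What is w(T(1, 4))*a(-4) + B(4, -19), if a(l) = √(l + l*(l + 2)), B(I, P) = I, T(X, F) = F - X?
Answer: 10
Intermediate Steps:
w(j) = j
a(l) = √(l + l*(2 + l))
w(T(1, 4))*a(-4) + B(4, -19) = (4 - 1*1)*√(-4*(3 - 4)) + 4 = (4 - 1)*√(-4*(-1)) + 4 = 3*√4 + 4 = 3*2 + 4 = 6 + 4 = 10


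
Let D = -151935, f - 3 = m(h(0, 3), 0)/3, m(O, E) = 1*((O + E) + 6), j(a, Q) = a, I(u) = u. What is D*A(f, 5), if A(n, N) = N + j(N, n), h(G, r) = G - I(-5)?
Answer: -1519350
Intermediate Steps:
h(G, r) = 5 + G (h(G, r) = G - 1*(-5) = G + 5 = 5 + G)
m(O, E) = 6 + E + O (m(O, E) = 1*((E + O) + 6) = 1*(6 + E + O) = 6 + E + O)
f = 20/3 (f = 3 + (6 + 0 + (5 + 0))/3 = 3 + (6 + 0 + 5)*(⅓) = 3 + 11*(⅓) = 3 + 11/3 = 20/3 ≈ 6.6667)
A(n, N) = 2*N (A(n, N) = N + N = 2*N)
D*A(f, 5) = -303870*5 = -151935*10 = -1519350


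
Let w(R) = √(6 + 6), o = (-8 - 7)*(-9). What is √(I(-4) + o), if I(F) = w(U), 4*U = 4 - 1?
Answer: √(135 + 2*√3) ≈ 11.767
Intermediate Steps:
o = 135 (o = -15*(-9) = 135)
U = ¾ (U = (4 - 1)/4 = (¼)*3 = ¾ ≈ 0.75000)
w(R) = 2*√3 (w(R) = √12 = 2*√3)
I(F) = 2*√3
√(I(-4) + o) = √(2*√3 + 135) = √(135 + 2*√3)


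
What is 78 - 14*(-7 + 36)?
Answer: -328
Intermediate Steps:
78 - 14*(-7 + 36) = 78 - 14*29 = 78 - 406 = -328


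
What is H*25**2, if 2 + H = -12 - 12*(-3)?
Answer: 13750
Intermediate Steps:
H = 22 (H = -2 + (-12 - 12*(-3)) = -2 + (-12 + 36) = -2 + 24 = 22)
H*25**2 = 22*25**2 = 22*625 = 13750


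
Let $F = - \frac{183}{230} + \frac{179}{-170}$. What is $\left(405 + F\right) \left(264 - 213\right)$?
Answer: $\frac{2364483}{115} \approx 20561.0$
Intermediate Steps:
$F = - \frac{3614}{1955}$ ($F = \left(-183\right) \frac{1}{230} + 179 \left(- \frac{1}{170}\right) = - \frac{183}{230} - \frac{179}{170} = - \frac{3614}{1955} \approx -1.8486$)
$\left(405 + F\right) \left(264 - 213\right) = \left(405 - \frac{3614}{1955}\right) \left(264 - 213\right) = \frac{788161 \left(264 - 213\right)}{1955} = \frac{788161}{1955} \cdot 51 = \frac{2364483}{115}$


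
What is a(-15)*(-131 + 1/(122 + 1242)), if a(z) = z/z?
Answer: -178683/1364 ≈ -131.00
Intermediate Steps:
a(z) = 1
a(-15)*(-131 + 1/(122 + 1242)) = 1*(-131 + 1/(122 + 1242)) = 1*(-131 + 1/1364) = 1*(-178683/1364) = -178683/1364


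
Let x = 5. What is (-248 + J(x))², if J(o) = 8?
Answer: 57600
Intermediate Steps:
(-248 + J(x))² = (-248 + 8)² = (-240)² = 57600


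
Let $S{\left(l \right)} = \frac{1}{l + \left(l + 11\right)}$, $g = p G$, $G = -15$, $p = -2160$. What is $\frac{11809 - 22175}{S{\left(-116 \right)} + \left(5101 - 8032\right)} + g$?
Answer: $\frac{10494727843}{323876} \approx 32404.0$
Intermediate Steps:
$g = 32400$ ($g = \left(-2160\right) \left(-15\right) = 32400$)
$S{\left(l \right)} = \frac{1}{11 + 2 l}$ ($S{\left(l \right)} = \frac{1}{l + \left(11 + l\right)} = \frac{1}{11 + 2 l}$)
$\frac{11809 - 22175}{S{\left(-116 \right)} + \left(5101 - 8032\right)} + g = \frac{11809 - 22175}{\frac{1}{11 + 2 \left(-116\right)} + \left(5101 - 8032\right)} + 32400 = - \frac{10366}{\frac{1}{11 - 232} + \left(5101 - 8032\right)} + 32400 = - \frac{10366}{\frac{1}{-221} - 2931} + 32400 = - \frac{10366}{- \frac{1}{221} - 2931} + 32400 = - \frac{10366}{- \frac{647752}{221}} + 32400 = \left(-10366\right) \left(- \frac{221}{647752}\right) + 32400 = \frac{1145443}{323876} + 32400 = \frac{10494727843}{323876}$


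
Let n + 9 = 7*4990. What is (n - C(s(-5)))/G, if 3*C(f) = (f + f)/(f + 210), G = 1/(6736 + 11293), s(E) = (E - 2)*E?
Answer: 13221368831/21 ≈ 6.2959e+8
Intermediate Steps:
s(E) = E*(-2 + E) (s(E) = (-2 + E)*E = E*(-2 + E))
G = 1/18029 ≈ 5.5466e-5
C(f) = 2*f/(3*(210 + f)) (C(f) = ((f + f)/(f + 210))/3 = ((2*f)/(210 + f))/3 = (2*f/(210 + f))/3 = 2*f/(3*(210 + f)))
n = 34921 (n = -9 + 7*4990 = -9 + 34930 = 34921)
(n - C(s(-5)))/G = (34921 - 2*(-5*(-2 - 5))/(3*(210 - 5*(-2 - 5))))/(1/18029) = (34921 - 2*(-5*(-7))/(3*(210 - 5*(-7))))*18029 = (34921 - 2*35/(3*(210 + 35)))*18029 = (34921 - 2*35/(3*245))*18029 = (34921 - 1*2/21)*18029 = (34921 - 2/21)*18029 = (733339/21)*18029 = 13221368831/21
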